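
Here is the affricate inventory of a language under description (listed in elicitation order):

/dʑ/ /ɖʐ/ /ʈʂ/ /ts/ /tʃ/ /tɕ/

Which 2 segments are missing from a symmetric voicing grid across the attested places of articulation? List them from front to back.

Voiceless: /ts/ (alveolar), /tʃ/ (postalveolar), /ʈʂ/ (retroflex), /tɕ/ (alveolo-palatal).
Voiced: /ɖʐ/ (retroflex), /dʑ/ (alveolo-palatal).
Gaps, from front to back: alveolar lacks voiced (/dz/); postalveolar lacks voiced (/dʒ/).

/dz/, /dʒ/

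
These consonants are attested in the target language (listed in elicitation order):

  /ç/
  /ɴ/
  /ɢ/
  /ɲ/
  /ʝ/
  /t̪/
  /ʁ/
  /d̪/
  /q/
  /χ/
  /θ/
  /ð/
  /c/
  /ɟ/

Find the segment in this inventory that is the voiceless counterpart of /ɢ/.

/ɢ/ is a voiced uvular stop.
The voiceless counterpart is a voiceless uvular stop — in this inventory, /q/.

/q/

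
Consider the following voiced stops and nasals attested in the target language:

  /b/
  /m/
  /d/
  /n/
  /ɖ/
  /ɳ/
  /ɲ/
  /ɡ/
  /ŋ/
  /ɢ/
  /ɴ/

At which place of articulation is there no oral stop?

palatal

bilabial: oral stop /b/, nasal /m/.
alveolar: oral stop /d/, nasal /n/.
retroflex: oral stop /ɖ/, nasal /ɳ/.
palatal: oral stop —, nasal /ɲ/.
velar: oral stop /ɡ/, nasal /ŋ/.
uvular: oral stop /ɢ/, nasal /ɴ/.
Every place of articulation has an oral stop member except palatal, where /ɟ/ would be expected.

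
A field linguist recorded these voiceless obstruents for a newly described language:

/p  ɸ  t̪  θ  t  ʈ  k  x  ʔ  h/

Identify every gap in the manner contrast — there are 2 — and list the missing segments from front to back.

Stop: /p/ (bilabial), /t̪/ (dental), /t/ (alveolar), /ʈ/ (retroflex), /k/ (velar), /ʔ/ (glottal).
Fricative: /ɸ/ (bilabial), /θ/ (dental), /x/ (velar), /h/ (glottal).
Gaps, from front to back: alveolar lacks fricative (/s/); retroflex lacks fricative (/ʂ/).

/s/, /ʂ/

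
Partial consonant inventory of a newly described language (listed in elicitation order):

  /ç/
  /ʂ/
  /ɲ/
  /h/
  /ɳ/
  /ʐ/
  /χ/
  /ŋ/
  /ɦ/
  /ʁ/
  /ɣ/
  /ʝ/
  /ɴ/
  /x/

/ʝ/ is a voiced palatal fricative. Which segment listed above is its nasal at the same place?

/ɲ/

The nasal at the same place is a palatal nasal — in this inventory, /ɲ/.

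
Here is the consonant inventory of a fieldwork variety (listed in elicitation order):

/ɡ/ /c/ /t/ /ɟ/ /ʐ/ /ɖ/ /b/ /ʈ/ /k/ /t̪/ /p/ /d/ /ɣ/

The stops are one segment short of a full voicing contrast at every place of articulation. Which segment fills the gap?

/d̪/

bilabial: voiceless /p/, voiced /b/.
dental: voiceless /t̪/, voiced —.
alveolar: voiceless /t/, voiced /d/.
retroflex: voiceless /ʈ/, voiced /ɖ/.
palatal: voiceless /c/, voiced /ɟ/.
velar: voiceless /k/, voiced /ɡ/.
The dental row has no voiced member, so the gap is the voiced dental stop /d̪/.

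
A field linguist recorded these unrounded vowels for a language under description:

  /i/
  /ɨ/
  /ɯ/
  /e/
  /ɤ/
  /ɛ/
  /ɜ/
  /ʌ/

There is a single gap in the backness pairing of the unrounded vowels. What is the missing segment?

height            front     central   back    
high              i         ɨ         ɯ       
high-mid          e         —         ɤ       
low-mid           ɛ         ɜ         ʌ       
The high-mid row has no central member, so the gap is the high-mid central unrounded vowel /ɘ/.

/ɘ/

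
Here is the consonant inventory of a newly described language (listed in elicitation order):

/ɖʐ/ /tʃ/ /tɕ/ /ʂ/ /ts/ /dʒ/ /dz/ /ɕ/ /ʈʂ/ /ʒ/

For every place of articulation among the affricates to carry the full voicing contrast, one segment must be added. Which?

/dʑ/

alveolar: voiceless /ts/, voiced /dz/.
postalveolar: voiceless /tʃ/, voiced /dʒ/.
retroflex: voiceless /ʈʂ/, voiced /ɖʐ/.
alveolo-palatal: voiceless /tɕ/, voiced —.
The alveolo-palatal row has no voiced member, so the gap is the voiced alveolo-palatal affricate /dʑ/.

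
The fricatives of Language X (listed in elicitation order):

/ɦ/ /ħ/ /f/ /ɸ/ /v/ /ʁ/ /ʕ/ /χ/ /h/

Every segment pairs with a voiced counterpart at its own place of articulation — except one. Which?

Labiodental: /f/ ~ /v/
Uvular: /χ/ ~ /ʁ/
Pharyngeal: /ħ/ ~ /ʕ/
Glottal: /h/ ~ /ɦ/
Bilabial: only /ɸ/ (voiceless); no voiced partner.
So /ɸ/ is the unpaired segment.

/ɸ/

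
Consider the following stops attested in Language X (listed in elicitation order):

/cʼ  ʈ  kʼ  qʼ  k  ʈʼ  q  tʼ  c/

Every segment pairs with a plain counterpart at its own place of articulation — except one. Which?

/tʼ/

Retroflex: /ʈ/ ~ /ʈʼ/
Palatal: /c/ ~ /cʼ/
Velar: /k/ ~ /kʼ/
Uvular: /q/ ~ /qʼ/
Alveolar: only /tʼ/ (ejective); no plain partner.
So /tʼ/ is the unpaired segment.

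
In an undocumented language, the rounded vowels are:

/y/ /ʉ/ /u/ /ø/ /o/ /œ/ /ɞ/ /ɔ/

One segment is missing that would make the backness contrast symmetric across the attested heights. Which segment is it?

/ɵ/

Front: /y/ (high), /ø/ (high-mid), /œ/ (low-mid).
Central: /ʉ/ (high), /ɞ/ (low-mid).
Back: /u/ (high), /o/ (high-mid), /ɔ/ (low-mid).
The high-mid row has no central member, so the gap is the high-mid central rounded vowel /ɵ/.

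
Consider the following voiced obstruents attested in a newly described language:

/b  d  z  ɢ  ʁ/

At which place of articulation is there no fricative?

Stop: /b/ (bilabial), /d/ (alveolar), /ɢ/ (uvular).
Fricative: /z/ (alveolar), /ʁ/ (uvular).
Every place of articulation has a fricative member except bilabial, where /β/ would be expected.

bilabial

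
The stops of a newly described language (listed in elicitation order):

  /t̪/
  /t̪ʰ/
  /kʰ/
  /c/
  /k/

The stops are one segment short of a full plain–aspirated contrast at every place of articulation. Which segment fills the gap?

dental: plain /t̪/, aspirated /t̪ʰ/.
palatal: plain /c/, aspirated —.
velar: plain /k/, aspirated /kʰ/.
The palatal row has no aspirated member, so the gap is the aspirated palatal stop /cʰ/.

/cʰ/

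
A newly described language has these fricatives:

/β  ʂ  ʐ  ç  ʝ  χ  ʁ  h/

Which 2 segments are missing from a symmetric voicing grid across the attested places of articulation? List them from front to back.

bilabial: voiceless —, voiced /β/.
retroflex: voiceless /ʂ/, voiced /ʐ/.
palatal: voiceless /ç/, voiced /ʝ/.
uvular: voiceless /χ/, voiced /ʁ/.
glottal: voiceless /h/, voiced —.
Gaps, from front to back: bilabial lacks voiceless (/ɸ/); glottal lacks voiced (/ɦ/).

/ɸ/, /ɦ/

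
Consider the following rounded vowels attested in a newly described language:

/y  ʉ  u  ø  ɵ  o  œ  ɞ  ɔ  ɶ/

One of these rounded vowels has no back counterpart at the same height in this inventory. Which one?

/ɶ/

High: /y/ ~ /ʉ/ ~ /u/
High-mid: /ø/ ~ /ɵ/ ~ /o/
Low-mid: /œ/ ~ /ɞ/ ~ /ɔ/
Low: only /ɶ/ (front); no back partner.
So /ɶ/ is the unpaired segment.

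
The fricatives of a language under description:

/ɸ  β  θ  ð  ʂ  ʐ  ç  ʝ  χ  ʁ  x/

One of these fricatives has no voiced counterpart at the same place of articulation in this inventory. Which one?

Bilabial: /ɸ/ ~ /β/
Dental: /θ/ ~ /ð/
Retroflex: /ʂ/ ~ /ʐ/
Palatal: /ç/ ~ /ʝ/
Uvular: /χ/ ~ /ʁ/
Velar: only /x/ (voiceless); no voiced partner.
So /x/ is the unpaired segment.

/x/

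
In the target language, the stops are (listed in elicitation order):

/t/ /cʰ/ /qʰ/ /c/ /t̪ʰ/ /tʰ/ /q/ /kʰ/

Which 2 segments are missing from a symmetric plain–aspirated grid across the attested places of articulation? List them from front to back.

dental: plain —, aspirated /t̪ʰ/.
alveolar: plain /t/, aspirated /tʰ/.
palatal: plain /c/, aspirated /cʰ/.
velar: plain —, aspirated /kʰ/.
uvular: plain /q/, aspirated /qʰ/.
Gaps, from front to back: dental lacks plain (/t̪/); velar lacks plain (/k/).

/t̪/, /k/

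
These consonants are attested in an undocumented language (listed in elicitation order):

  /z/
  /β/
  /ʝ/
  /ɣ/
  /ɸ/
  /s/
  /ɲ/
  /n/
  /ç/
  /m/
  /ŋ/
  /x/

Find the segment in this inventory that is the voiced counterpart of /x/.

/x/ is a voiceless velar fricative.
The voiced counterpart is a voiced velar fricative — in this inventory, /ɣ/.

/ɣ/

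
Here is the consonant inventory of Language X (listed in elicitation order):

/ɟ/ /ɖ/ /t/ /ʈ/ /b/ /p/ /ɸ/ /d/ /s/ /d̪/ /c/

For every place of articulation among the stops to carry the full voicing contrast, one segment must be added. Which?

place of articulation  voiceless  voiced  
bilabial          p         b       
dental            —         d̪      
alveolar          t         d       
retroflex         ʈ         ɖ       
palatal           c         ɟ       
The dental row has no voiceless member, so the gap is the voiceless dental stop /t̪/.

/t̪/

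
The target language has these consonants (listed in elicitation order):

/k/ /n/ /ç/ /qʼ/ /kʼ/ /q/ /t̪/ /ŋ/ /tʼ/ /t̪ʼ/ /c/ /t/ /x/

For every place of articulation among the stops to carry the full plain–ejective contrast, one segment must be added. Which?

place of articulation  plain     ejective
dental            t̪        t̪ʼ     
alveolar          t         tʼ      
palatal           c         —       
velar             k         kʼ      
uvular            q         qʼ      
The palatal row has no ejective member, so the gap is the ejective palatal stop /cʼ/.

/cʼ/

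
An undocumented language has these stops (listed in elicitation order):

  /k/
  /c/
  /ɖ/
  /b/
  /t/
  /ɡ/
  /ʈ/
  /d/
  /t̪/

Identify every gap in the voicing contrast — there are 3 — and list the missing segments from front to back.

place of articulation  voiceless  voiced  
bilabial          —         b       
dental            t̪        —       
alveolar          t         d       
retroflex         ʈ         ɖ       
palatal           c         —       
velar             k         ɡ       
Gaps, from front to back: bilabial lacks voiceless (/p/); dental lacks voiced (/d̪/); palatal lacks voiced (/ɟ/).

/p/, /d̪/, /ɟ/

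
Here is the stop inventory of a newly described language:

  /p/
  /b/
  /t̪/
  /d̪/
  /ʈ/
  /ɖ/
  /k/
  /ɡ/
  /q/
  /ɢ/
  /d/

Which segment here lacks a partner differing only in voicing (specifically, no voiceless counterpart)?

/d/

Bilabial: /p/ ~ /b/
Dental: /t̪/ ~ /d̪/
Retroflex: /ʈ/ ~ /ɖ/
Velar: /k/ ~ /ɡ/
Uvular: /q/ ~ /ɢ/
Alveolar: only /d/ (voiced); no voiceless partner.
So /d/ is the unpaired segment.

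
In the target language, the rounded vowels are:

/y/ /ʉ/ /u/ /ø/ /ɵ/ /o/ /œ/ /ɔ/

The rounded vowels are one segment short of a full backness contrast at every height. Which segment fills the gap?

height            front     central   back    
high              y         ʉ         u       
high-mid          ø         ɵ         o       
low-mid           œ         —         ɔ       
The low-mid row has no central member, so the gap is the low-mid central rounded vowel /ɞ/.

/ɞ/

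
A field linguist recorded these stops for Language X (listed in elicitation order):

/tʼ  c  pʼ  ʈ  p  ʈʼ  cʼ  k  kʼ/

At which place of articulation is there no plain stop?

Plain: /p/ (bilabial), /ʈ/ (retroflex), /c/ (palatal), /k/ (velar).
Ejective: /pʼ/ (bilabial), /tʼ/ (alveolar), /ʈʼ/ (retroflex), /cʼ/ (palatal), /kʼ/ (velar).
Every place of articulation has a plain member except alveolar, where /t/ would be expected.

alveolar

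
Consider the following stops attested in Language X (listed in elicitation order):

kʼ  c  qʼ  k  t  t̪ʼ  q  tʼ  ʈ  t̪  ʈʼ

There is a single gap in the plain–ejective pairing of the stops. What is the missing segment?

/cʼ/

dental: plain /t̪/, ejective /t̪ʼ/.
alveolar: plain /t/, ejective /tʼ/.
retroflex: plain /ʈ/, ejective /ʈʼ/.
palatal: plain /c/, ejective —.
velar: plain /k/, ejective /kʼ/.
uvular: plain /q/, ejective /qʼ/.
The palatal row has no ejective member, so the gap is the ejective palatal stop /cʼ/.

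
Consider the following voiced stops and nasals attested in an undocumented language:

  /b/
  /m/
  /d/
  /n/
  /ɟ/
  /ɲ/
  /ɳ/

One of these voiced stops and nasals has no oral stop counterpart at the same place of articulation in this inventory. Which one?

Bilabial: /b/ ~ /m/
Alveolar: /d/ ~ /n/
Palatal: /ɟ/ ~ /ɲ/
Retroflex: only /ɳ/ (nasal); no oral stop partner.
So /ɳ/ is the unpaired segment.

/ɳ/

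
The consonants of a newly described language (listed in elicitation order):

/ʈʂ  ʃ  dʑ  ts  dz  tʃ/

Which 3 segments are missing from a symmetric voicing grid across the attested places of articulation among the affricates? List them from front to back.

alveolar: voiceless /ts/, voiced /dz/.
postalveolar: voiceless /tʃ/, voiced —.
retroflex: voiceless /ʈʂ/, voiced —.
alveolo-palatal: voiceless —, voiced /dʑ/.
Gaps, from front to back: postalveolar lacks voiced (/dʒ/); retroflex lacks voiced (/ɖʐ/); alveolo-palatal lacks voiceless (/tɕ/).

/dʒ/, /ɖʐ/, /tɕ/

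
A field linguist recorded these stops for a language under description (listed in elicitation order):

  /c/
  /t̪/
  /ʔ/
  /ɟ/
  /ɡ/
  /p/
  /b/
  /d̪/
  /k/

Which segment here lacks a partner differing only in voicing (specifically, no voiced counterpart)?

/ʔ/

Bilabial: /p/ ~ /b/
Dental: /t̪/ ~ /d̪/
Palatal: /c/ ~ /ɟ/
Velar: /k/ ~ /ɡ/
Glottal: only /ʔ/ (voiceless); no voiced partner.
So /ʔ/ is the unpaired segment.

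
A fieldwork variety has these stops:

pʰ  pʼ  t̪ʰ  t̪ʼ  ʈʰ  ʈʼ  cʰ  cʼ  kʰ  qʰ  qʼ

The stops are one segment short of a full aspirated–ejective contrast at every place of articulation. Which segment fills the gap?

/kʼ/

place of articulation  aspirated  ejective
bilabial          pʰ        pʼ      
dental            t̪ʰ       t̪ʼ     
retroflex         ʈʰ        ʈʼ      
palatal           cʰ        cʼ      
velar             kʰ        —       
uvular            qʰ        qʼ      
The velar row has no ejective member, so the gap is the ejective velar stop /kʼ/.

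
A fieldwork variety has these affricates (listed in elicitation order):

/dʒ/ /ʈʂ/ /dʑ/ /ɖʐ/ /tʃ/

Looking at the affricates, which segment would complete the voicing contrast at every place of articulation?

place of articulation  voiceless  voiced  
postalveolar      tʃ        dʒ      
retroflex         ʈʂ        ɖʐ      
alveolo-palatal   —         dʑ      
The alveolo-palatal row has no voiceless member, so the gap is the voiceless alveolo-palatal affricate /tɕ/.

/tɕ/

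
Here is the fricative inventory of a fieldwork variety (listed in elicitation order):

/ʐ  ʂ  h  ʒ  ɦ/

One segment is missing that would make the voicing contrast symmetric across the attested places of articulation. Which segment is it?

/ʃ/

postalveolar: voiceless —, voiced /ʒ/.
retroflex: voiceless /ʂ/, voiced /ʐ/.
glottal: voiceless /h/, voiced /ɦ/.
The postalveolar row has no voiceless member, so the gap is the voiceless postalveolar fricative /ʃ/.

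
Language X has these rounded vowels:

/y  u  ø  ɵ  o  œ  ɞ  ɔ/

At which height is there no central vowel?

Front: /y/ (high), /ø/ (high-mid), /œ/ (low-mid).
Central: /ɵ/ (high-mid), /ɞ/ (low-mid).
Back: /u/ (high), /o/ (high-mid), /ɔ/ (low-mid).
Every height has a central member except high, where /ʉ/ would be expected.

high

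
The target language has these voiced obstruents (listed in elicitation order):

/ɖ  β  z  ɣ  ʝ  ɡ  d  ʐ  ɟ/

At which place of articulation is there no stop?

bilabial

place of articulation  stop      fricative
bilabial          —         β       
alveolar          d         z       
retroflex         ɖ         ʐ       
palatal           ɟ         ʝ       
velar             ɡ         ɣ       
Every place of articulation has a stop member except bilabial, where /b/ would be expected.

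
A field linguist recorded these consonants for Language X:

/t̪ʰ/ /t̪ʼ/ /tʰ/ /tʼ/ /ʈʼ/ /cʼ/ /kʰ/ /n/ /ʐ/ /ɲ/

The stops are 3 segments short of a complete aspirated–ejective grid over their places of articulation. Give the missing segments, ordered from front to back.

/ʈʰ/, /cʰ/, /kʼ/

place of articulation  aspirated  ejective
dental            t̪ʰ       t̪ʼ     
alveolar          tʰ        tʼ      
retroflex         —         ʈʼ      
palatal           —         cʼ      
velar             kʰ        —       
Gaps, from front to back: retroflex lacks aspirated (/ʈʰ/); palatal lacks aspirated (/cʰ/); velar lacks ejective (/kʼ/).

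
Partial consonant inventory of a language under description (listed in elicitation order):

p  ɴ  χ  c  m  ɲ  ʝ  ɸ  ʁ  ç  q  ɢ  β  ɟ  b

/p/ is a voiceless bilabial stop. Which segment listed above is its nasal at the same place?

The nasal at the same place is a bilabial nasal — in this inventory, /m/.

/m/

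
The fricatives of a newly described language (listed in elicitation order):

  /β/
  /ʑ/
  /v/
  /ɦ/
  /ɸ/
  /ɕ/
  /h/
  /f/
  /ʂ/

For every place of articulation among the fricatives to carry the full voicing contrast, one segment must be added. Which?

/ʐ/

place of articulation  voiceless  voiced  
bilabial          ɸ         β       
labiodental       f         v       
retroflex         ʂ         —       
alveolo-palatal   ɕ         ʑ       
glottal           h         ɦ       
The retroflex row has no voiced member, so the gap is the voiced retroflex fricative /ʐ/.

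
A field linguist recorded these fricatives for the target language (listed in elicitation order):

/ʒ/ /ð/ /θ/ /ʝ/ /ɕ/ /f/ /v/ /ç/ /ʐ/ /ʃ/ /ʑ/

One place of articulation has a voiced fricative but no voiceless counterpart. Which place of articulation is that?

retroflex

labiodental: voiceless /f/, voiced /v/.
dental: voiceless /θ/, voiced /ð/.
postalveolar: voiceless /ʃ/, voiced /ʒ/.
retroflex: voiceless —, voiced /ʐ/.
alveolo-palatal: voiceless /ɕ/, voiced /ʑ/.
palatal: voiceless /ç/, voiced /ʝ/.
Every place of articulation has a voiceless member except retroflex, where /ʂ/ would be expected.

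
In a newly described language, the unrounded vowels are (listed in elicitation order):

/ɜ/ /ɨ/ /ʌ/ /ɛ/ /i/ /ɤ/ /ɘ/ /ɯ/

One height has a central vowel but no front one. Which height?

height            front     central   back    
high              i         ɨ         ɯ       
high-mid          —         ɘ         ɤ       
low-mid           ɛ         ɜ         ʌ       
Every height has a front member except high-mid, where /e/ would be expected.

high-mid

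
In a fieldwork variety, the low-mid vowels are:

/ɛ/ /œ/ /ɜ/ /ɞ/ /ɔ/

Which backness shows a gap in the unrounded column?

back

Unrounded: /ɛ/ (front), /ɜ/ (central).
Rounded: /œ/ (front), /ɞ/ (central), /ɔ/ (back).
Every backness has an unrounded member except back, where /ʌ/ would be expected.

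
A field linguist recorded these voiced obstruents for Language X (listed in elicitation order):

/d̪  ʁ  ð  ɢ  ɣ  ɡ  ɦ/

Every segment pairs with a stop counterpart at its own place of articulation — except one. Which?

Dental: /d̪/ ~ /ð/
Velar: /ɡ/ ~ /ɣ/
Uvular: /ɢ/ ~ /ʁ/
Glottal: only /ɦ/ (fricative); no stop partner.
So /ɦ/ is the unpaired segment.

/ɦ/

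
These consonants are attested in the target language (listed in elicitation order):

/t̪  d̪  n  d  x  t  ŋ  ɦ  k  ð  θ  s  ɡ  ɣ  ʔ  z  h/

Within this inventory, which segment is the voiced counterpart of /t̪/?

/t̪/ is a voiceless dental stop.
The voiced counterpart is a voiced dental stop — in this inventory, /d̪/.

/d̪/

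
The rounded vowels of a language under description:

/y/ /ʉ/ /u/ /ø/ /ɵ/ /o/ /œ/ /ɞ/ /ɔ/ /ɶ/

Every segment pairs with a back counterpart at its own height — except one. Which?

/ɶ/

High: /y/ ~ /ʉ/ ~ /u/
High-mid: /ø/ ~ /ɵ/ ~ /o/
Low-mid: /œ/ ~ /ɞ/ ~ /ɔ/
Low: only /ɶ/ (front); no back partner.
So /ɶ/ is the unpaired segment.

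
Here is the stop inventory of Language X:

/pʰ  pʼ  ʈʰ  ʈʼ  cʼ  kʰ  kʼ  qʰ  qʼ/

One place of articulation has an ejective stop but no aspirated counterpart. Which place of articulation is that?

palatal

bilabial: aspirated /pʰ/, ejective /pʼ/.
retroflex: aspirated /ʈʰ/, ejective /ʈʼ/.
palatal: aspirated —, ejective /cʼ/.
velar: aspirated /kʰ/, ejective /kʼ/.
uvular: aspirated /qʰ/, ejective /qʼ/.
Every place of articulation has an aspirated member except palatal, where /cʰ/ would be expected.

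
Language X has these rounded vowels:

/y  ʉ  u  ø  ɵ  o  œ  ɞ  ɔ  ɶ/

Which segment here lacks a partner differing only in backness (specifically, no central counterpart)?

/ɶ/

High: /y/ ~ /ʉ/ ~ /u/
High-mid: /ø/ ~ /ɵ/ ~ /o/
Low-mid: /œ/ ~ /ɞ/ ~ /ɔ/
Low: only /ɶ/ (front); no central partner.
So /ɶ/ is the unpaired segment.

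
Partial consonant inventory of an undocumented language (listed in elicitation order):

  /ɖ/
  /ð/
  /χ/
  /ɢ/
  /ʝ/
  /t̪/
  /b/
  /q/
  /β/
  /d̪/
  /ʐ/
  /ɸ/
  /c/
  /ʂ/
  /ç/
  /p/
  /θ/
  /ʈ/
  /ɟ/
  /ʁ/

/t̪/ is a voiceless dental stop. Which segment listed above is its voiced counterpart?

/d̪/

The voiced counterpart is a voiced dental stop — in this inventory, /d̪/.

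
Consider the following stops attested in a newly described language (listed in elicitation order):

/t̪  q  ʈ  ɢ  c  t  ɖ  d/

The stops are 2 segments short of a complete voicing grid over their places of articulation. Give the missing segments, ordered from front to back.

Voiceless: /t̪/ (dental), /t/ (alveolar), /ʈ/ (retroflex), /c/ (palatal), /q/ (uvular).
Voiced: /d/ (alveolar), /ɖ/ (retroflex), /ɢ/ (uvular).
Gaps, from front to back: dental lacks voiced (/d̪/); palatal lacks voiced (/ɟ/).

/d̪/, /ɟ/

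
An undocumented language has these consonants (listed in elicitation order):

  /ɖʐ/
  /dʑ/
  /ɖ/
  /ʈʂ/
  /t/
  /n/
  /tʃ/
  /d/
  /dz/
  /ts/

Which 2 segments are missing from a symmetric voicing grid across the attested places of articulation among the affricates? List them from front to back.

place of articulation  voiceless  voiced  
alveolar          ts        dz      
postalveolar      tʃ        —       
retroflex         ʈʂ        ɖʐ      
alveolo-palatal   —         dʑ      
Gaps, from front to back: postalveolar lacks voiced (/dʒ/); alveolo-palatal lacks voiceless (/tɕ/).

/dʒ/, /tɕ/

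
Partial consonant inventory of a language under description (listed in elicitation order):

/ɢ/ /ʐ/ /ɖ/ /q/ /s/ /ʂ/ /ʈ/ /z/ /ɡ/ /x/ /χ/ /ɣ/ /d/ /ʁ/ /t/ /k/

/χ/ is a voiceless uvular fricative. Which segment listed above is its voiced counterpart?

The voiced counterpart is a voiced uvular fricative — in this inventory, /ʁ/.

/ʁ/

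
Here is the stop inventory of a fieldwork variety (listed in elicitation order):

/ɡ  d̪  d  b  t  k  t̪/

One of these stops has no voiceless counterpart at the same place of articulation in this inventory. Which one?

Dental: /t̪/ ~ /d̪/
Alveolar: /t/ ~ /d/
Velar: /k/ ~ /ɡ/
Bilabial: only /b/ (voiced); no voiceless partner.
So /b/ is the unpaired segment.

/b/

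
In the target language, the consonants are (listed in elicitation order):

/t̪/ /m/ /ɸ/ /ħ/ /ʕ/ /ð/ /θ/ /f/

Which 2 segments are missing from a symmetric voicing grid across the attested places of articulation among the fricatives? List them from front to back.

bilabial: voiceless /ɸ/, voiced —.
labiodental: voiceless /f/, voiced —.
dental: voiceless /θ/, voiced /ð/.
pharyngeal: voiceless /ħ/, voiced /ʕ/.
Gaps, from front to back: bilabial lacks voiced (/β/); labiodental lacks voiced (/v/).

/β/, /v/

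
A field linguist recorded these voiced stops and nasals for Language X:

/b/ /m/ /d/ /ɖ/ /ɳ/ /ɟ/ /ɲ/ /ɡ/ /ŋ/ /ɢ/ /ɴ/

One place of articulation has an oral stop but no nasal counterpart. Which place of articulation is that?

Oral stop: /b/ (bilabial), /d/ (alveolar), /ɖ/ (retroflex), /ɟ/ (palatal), /ɡ/ (velar), /ɢ/ (uvular).
Nasal: /m/ (bilabial), /ɳ/ (retroflex), /ɲ/ (palatal), /ŋ/ (velar), /ɴ/ (uvular).
Every place of articulation has a nasal member except alveolar, where /n/ would be expected.

alveolar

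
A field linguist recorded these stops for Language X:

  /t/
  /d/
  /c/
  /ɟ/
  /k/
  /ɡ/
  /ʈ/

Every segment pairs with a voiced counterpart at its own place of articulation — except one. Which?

/ʈ/

Alveolar: /t/ ~ /d/
Palatal: /c/ ~ /ɟ/
Velar: /k/ ~ /ɡ/
Retroflex: only /ʈ/ (voiceless); no voiced partner.
So /ʈ/ is the unpaired segment.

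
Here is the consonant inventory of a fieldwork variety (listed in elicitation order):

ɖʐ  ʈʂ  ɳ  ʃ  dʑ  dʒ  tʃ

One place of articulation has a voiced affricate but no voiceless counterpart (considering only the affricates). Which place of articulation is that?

alveolo-palatal

place of articulation  voiceless  voiced  
postalveolar      tʃ        dʒ      
retroflex         ʈʂ        ɖʐ      
alveolo-palatal   —         dʑ      
Every place of articulation has a voiceless member except alveolo-palatal, where /tɕ/ would be expected.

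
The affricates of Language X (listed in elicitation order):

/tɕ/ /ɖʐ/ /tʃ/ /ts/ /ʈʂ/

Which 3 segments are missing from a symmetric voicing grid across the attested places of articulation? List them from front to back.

/dz/, /dʒ/, /dʑ/

place of articulation  voiceless  voiced  
alveolar          ts        —       
postalveolar      tʃ        —       
retroflex         ʈʂ        ɖʐ      
alveolo-palatal   tɕ        —       
Gaps, from front to back: alveolar lacks voiced (/dz/); postalveolar lacks voiced (/dʒ/); alveolo-palatal lacks voiced (/dʑ/).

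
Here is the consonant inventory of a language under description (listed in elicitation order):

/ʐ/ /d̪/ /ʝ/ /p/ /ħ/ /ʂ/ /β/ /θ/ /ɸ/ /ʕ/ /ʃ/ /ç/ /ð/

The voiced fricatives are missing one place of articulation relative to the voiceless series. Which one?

Voiceless: /ɸ/ (bilabial), /θ/ (dental), /ʃ/ (postalveolar), /ʂ/ (retroflex), /ç/ (palatal), /ħ/ (pharyngeal).
Voiced: /β/ (bilabial), /ð/ (dental), /ʐ/ (retroflex), /ʝ/ (palatal), /ʕ/ (pharyngeal).
Every place of articulation has a voiced member except postalveolar, where /ʒ/ would be expected.

postalveolar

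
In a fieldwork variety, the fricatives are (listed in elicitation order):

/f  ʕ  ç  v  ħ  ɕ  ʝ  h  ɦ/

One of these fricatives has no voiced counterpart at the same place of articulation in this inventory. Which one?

/ɕ/

Labiodental: /f/ ~ /v/
Palatal: /ç/ ~ /ʝ/
Pharyngeal: /ħ/ ~ /ʕ/
Glottal: /h/ ~ /ɦ/
Alveolo-palatal: only /ɕ/ (voiceless); no voiced partner.
So /ɕ/ is the unpaired segment.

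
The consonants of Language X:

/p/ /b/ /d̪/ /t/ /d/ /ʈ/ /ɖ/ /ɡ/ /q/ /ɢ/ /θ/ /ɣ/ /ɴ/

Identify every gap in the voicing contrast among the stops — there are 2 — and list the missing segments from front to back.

place of articulation  voiceless  voiced  
bilabial          p         b       
dental            —         d̪      
alveolar          t         d       
retroflex         ʈ         ɖ       
velar             —         ɡ       
uvular            q         ɢ       
Gaps, from front to back: dental lacks voiceless (/t̪/); velar lacks voiceless (/k/).

/t̪/, /k/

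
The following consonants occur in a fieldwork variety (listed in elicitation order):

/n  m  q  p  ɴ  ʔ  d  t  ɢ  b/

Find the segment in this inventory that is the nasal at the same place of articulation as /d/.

/n/

/d/ is a voiced alveolar stop.
The nasal at the same place is an alveolar nasal — in this inventory, /n/.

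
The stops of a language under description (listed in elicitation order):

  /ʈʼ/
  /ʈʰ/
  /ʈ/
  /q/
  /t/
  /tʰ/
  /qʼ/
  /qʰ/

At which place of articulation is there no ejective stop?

place of articulation  plain     aspirated  ejective
alveolar          t         tʰ        —       
retroflex         ʈ         ʈʰ        ʈʼ      
uvular            q         qʰ        qʼ      
Every place of articulation has an ejective member except alveolar, where /tʼ/ would be expected.

alveolar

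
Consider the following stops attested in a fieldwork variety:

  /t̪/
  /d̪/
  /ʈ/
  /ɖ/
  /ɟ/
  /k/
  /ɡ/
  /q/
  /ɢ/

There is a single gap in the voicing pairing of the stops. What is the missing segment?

dental: voiceless /t̪/, voiced /d̪/.
retroflex: voiceless /ʈ/, voiced /ɖ/.
palatal: voiceless —, voiced /ɟ/.
velar: voiceless /k/, voiced /ɡ/.
uvular: voiceless /q/, voiced /ɢ/.
The palatal row has no voiceless member, so the gap is the voiceless palatal stop /c/.

/c/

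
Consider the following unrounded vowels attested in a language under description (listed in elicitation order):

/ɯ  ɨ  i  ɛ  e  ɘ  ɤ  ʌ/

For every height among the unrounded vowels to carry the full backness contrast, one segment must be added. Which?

/ɜ/

Front: /i/ (high), /e/ (high-mid), /ɛ/ (low-mid).
Central: /ɨ/ (high), /ɘ/ (high-mid).
Back: /ɯ/ (high), /ɤ/ (high-mid), /ʌ/ (low-mid).
The low-mid row has no central member, so the gap is the low-mid central unrounded vowel /ɜ/.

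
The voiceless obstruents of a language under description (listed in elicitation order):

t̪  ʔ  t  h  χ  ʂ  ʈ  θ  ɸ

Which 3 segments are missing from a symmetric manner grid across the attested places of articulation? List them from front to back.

bilabial: stop —, fricative /ɸ/.
dental: stop /t̪/, fricative /θ/.
alveolar: stop /t/, fricative —.
retroflex: stop /ʈ/, fricative /ʂ/.
uvular: stop —, fricative /χ/.
glottal: stop /ʔ/, fricative /h/.
Gaps, from front to back: bilabial lacks stop (/p/); alveolar lacks fricative (/s/); uvular lacks stop (/q/).

/p/, /s/, /q/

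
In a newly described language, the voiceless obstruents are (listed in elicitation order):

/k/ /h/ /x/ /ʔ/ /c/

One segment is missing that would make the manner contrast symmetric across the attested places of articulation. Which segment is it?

place of articulation  stop      fricative
palatal           c         —       
velar             k         x       
glottal           ʔ         h       
The palatal row has no fricative member, so the gap is the palatal fricative /ç/.

/ç/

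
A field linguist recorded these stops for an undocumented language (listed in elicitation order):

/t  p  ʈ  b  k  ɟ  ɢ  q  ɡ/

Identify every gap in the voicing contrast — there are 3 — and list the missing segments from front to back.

place of articulation  voiceless  voiced  
bilabial          p         b       
alveolar          t         —       
retroflex         ʈ         —       
palatal           —         ɟ       
velar             k         ɡ       
uvular            q         ɢ       
Gaps, from front to back: alveolar lacks voiced (/d/); retroflex lacks voiced (/ɖ/); palatal lacks voiceless (/c/).

/d/, /ɖ/, /c/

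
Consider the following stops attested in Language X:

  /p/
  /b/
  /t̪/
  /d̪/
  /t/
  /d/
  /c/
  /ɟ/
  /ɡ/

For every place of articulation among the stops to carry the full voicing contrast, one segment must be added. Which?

/k/

bilabial: voiceless /p/, voiced /b/.
dental: voiceless /t̪/, voiced /d̪/.
alveolar: voiceless /t/, voiced /d/.
palatal: voiceless /c/, voiced /ɟ/.
velar: voiceless —, voiced /ɡ/.
The velar row has no voiceless member, so the gap is the voiceless velar stop /k/.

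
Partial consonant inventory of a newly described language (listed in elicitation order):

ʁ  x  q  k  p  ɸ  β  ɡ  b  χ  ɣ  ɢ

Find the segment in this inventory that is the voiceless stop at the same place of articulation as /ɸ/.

/p/

/ɸ/ is a voiceless bilabial fricative.
The voiceless stop at the same place is a voiceless bilabial stop — in this inventory, /p/.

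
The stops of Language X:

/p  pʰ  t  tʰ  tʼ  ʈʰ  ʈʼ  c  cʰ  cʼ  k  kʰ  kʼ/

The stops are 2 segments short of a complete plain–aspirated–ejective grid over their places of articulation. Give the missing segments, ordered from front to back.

/pʼ/, /ʈ/

bilabial: plain /p/, aspirated /pʰ/, ejective —.
alveolar: plain /t/, aspirated /tʰ/, ejective /tʼ/.
retroflex: plain —, aspirated /ʈʰ/, ejective /ʈʼ/.
palatal: plain /c/, aspirated /cʰ/, ejective /cʼ/.
velar: plain /k/, aspirated /kʰ/, ejective /kʼ/.
Gaps, from front to back: bilabial lacks ejective (/pʼ/); retroflex lacks plain (/ʈ/).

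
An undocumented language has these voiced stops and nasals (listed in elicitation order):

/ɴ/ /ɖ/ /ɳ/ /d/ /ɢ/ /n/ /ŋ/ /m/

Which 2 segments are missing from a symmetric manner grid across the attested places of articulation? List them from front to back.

/b/, /ɡ/

Oral stop: /d/ (alveolar), /ɖ/ (retroflex), /ɢ/ (uvular).
Nasal: /m/ (bilabial), /n/ (alveolar), /ɳ/ (retroflex), /ŋ/ (velar), /ɴ/ (uvular).
Gaps, from front to back: bilabial lacks oral stop (/b/); velar lacks oral stop (/ɡ/).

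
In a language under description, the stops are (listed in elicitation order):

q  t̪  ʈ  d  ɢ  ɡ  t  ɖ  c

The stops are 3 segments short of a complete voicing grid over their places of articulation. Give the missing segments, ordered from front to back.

dental: voiceless /t̪/, voiced —.
alveolar: voiceless /t/, voiced /d/.
retroflex: voiceless /ʈ/, voiced /ɖ/.
palatal: voiceless /c/, voiced —.
velar: voiceless —, voiced /ɡ/.
uvular: voiceless /q/, voiced /ɢ/.
Gaps, from front to back: dental lacks voiced (/d̪/); palatal lacks voiced (/ɟ/); velar lacks voiceless (/k/).

/d̪/, /ɟ/, /k/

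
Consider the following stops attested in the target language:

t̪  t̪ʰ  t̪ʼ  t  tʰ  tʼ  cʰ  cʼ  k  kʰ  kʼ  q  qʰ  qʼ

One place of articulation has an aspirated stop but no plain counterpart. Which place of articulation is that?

Plain: /t̪/ (dental), /t/ (alveolar), /k/ (velar), /q/ (uvular).
Aspirated: /t̪ʰ/ (dental), /tʰ/ (alveolar), /cʰ/ (palatal), /kʰ/ (velar), /qʰ/ (uvular).
Ejective: /t̪ʼ/ (dental), /tʼ/ (alveolar), /cʼ/ (palatal), /kʼ/ (velar), /qʼ/ (uvular).
Every place of articulation has a plain member except palatal, where /c/ would be expected.

palatal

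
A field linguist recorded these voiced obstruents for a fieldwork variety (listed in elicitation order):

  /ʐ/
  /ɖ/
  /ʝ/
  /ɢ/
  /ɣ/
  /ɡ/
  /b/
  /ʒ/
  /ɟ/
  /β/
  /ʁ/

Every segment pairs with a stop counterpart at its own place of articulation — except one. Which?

Bilabial: /b/ ~ /β/
Retroflex: /ɖ/ ~ /ʐ/
Palatal: /ɟ/ ~ /ʝ/
Velar: /ɡ/ ~ /ɣ/
Uvular: /ɢ/ ~ /ʁ/
Postalveolar: only /ʒ/ (fricative); no stop partner.
So /ʒ/ is the unpaired segment.

/ʒ/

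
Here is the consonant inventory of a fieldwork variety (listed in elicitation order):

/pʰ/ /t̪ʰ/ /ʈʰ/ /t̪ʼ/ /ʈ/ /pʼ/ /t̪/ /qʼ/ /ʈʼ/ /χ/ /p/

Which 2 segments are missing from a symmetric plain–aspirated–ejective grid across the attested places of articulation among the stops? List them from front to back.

place of articulation  plain     aspirated  ejective
bilabial          p         pʰ        pʼ      
dental            t̪        t̪ʰ       t̪ʼ     
retroflex         ʈ         ʈʰ        ʈʼ      
uvular            —         —         qʼ      
Gaps, from front to back: uvular lacks plain (/q/); uvular lacks aspirated (/qʰ/).

/q/, /qʰ/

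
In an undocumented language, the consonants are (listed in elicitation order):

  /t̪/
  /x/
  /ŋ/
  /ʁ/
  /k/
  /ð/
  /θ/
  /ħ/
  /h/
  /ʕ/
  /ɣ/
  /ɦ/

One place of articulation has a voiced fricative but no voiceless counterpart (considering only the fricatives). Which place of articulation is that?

uvular

Voiceless: /θ/ (dental), /x/ (velar), /ħ/ (pharyngeal), /h/ (glottal).
Voiced: /ð/ (dental), /ɣ/ (velar), /ʁ/ (uvular), /ʕ/ (pharyngeal), /ɦ/ (glottal).
Every place of articulation has a voiceless member except uvular, where /χ/ would be expected.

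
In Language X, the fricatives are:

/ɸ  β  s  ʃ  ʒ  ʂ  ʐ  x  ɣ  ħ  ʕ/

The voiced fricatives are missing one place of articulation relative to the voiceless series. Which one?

place of articulation  voiceless  voiced  
bilabial          ɸ         β       
alveolar          s         —       
postalveolar      ʃ         ʒ       
retroflex         ʂ         ʐ       
velar             x         ɣ       
pharyngeal        ħ         ʕ       
Every place of articulation has a voiced member except alveolar, where /z/ would be expected.

alveolar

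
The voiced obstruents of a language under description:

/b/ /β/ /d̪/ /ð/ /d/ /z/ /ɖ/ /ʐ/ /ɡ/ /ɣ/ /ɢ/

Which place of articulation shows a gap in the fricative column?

uvular

place of articulation  stop      fricative
bilabial          b         β       
dental            d̪        ð       
alveolar          d         z       
retroflex         ɖ         ʐ       
velar             ɡ         ɣ       
uvular            ɢ         —       
Every place of articulation has a fricative member except uvular, where /ʁ/ would be expected.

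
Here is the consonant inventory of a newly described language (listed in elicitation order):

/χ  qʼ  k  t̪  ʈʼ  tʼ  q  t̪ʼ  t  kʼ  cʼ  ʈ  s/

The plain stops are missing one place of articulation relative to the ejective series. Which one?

Plain: /t̪/ (dental), /t/ (alveolar), /ʈ/ (retroflex), /k/ (velar), /q/ (uvular).
Ejective: /t̪ʼ/ (dental), /tʼ/ (alveolar), /ʈʼ/ (retroflex), /cʼ/ (palatal), /kʼ/ (velar), /qʼ/ (uvular).
Every place of articulation has a plain member except palatal, where /c/ would be expected.

palatal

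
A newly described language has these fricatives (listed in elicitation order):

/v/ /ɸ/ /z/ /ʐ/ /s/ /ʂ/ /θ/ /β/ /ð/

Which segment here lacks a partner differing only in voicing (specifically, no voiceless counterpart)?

Bilabial: /ɸ/ ~ /β/
Dental: /θ/ ~ /ð/
Alveolar: /s/ ~ /z/
Retroflex: /ʂ/ ~ /ʐ/
Labiodental: only /v/ (voiced); no voiceless partner.
So /v/ is the unpaired segment.

/v/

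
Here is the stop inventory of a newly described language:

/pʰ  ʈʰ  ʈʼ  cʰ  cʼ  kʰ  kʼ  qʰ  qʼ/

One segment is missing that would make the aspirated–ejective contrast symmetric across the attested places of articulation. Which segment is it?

place of articulation  aspirated  ejective
bilabial          pʰ        —       
retroflex         ʈʰ        ʈʼ      
palatal           cʰ        cʼ      
velar             kʰ        kʼ      
uvular            qʰ        qʼ      
The bilabial row has no ejective member, so the gap is the ejective bilabial stop /pʼ/.

/pʼ/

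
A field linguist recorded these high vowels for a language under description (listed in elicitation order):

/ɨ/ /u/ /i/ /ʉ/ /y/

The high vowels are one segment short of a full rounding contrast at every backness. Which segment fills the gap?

/ɯ/

Unrounded: /i/ (front), /ɨ/ (central).
Rounded: /y/ (front), /ʉ/ (central), /u/ (back).
The back row has no unrounded member, so the gap is the back unrounded vowel /ɯ/.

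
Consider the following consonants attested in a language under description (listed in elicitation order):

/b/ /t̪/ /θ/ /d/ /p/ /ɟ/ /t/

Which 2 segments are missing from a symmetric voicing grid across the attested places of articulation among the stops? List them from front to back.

Voiceless: /p/ (bilabial), /t̪/ (dental), /t/ (alveolar).
Voiced: /b/ (bilabial), /d/ (alveolar), /ɟ/ (palatal).
Gaps, from front to back: dental lacks voiced (/d̪/); palatal lacks voiceless (/c/).

/d̪/, /c/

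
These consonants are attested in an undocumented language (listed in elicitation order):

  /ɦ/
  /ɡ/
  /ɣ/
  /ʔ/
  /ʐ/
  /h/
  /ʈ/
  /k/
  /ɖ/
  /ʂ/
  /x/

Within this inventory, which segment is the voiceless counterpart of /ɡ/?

/ɡ/ is a voiced velar stop.
The voiceless counterpart is a voiceless velar stop — in this inventory, /k/.

/k/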